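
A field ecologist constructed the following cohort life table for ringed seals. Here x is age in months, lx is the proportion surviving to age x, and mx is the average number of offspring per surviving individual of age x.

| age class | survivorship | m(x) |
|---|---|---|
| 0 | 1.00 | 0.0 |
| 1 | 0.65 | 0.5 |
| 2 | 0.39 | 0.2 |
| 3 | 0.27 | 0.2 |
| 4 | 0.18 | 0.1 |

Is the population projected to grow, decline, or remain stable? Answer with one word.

declining

R0 = Σ lx·mx = 0 + 0.325 + 0.078 + 0.054 + 0.018 = 0.475
R0 < 1, so the population is declining.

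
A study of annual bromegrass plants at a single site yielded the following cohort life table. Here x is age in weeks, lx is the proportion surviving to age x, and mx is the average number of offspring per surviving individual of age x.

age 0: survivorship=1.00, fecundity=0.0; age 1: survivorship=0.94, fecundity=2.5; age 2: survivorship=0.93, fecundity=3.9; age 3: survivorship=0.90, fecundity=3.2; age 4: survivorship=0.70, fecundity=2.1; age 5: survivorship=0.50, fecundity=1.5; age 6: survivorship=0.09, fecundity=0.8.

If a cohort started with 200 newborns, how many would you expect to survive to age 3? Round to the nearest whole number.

Expected survivors = N0 · l_3 = 200 × 0.90 = 180 → 180

180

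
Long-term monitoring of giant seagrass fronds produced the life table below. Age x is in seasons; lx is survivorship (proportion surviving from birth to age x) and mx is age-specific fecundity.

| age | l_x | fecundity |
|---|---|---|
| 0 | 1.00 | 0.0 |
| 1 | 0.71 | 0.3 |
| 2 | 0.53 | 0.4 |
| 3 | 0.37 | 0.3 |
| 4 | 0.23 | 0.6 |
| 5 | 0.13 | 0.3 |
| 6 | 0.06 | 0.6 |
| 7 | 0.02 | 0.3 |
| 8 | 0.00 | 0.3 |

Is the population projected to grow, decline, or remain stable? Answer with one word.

R0 = Σ lx·mx = 0 + 0.213 + 0.212 + 0.111 + 0.138 + 0.039 + 0.036 + 0.006 + 0 = 0.755
R0 < 1, so the population is declining.

declining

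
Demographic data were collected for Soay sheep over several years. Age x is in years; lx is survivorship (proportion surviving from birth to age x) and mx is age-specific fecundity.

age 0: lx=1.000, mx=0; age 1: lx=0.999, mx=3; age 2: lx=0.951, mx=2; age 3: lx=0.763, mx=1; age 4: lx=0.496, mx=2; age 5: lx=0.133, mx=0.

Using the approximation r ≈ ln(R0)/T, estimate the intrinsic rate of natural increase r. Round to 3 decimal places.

0.966

R0 = Σ lx·mx = 0 + 2.997 + 1.902 + 0.763 + 0.992 + 0 = 6.654
Σ x·lx·mx = 13.058; T = 13.058/6.654 = 1.96243…
r ≈ ln(R0)/T = ln(6.654)/1.96243… = 0.96575… → 0.966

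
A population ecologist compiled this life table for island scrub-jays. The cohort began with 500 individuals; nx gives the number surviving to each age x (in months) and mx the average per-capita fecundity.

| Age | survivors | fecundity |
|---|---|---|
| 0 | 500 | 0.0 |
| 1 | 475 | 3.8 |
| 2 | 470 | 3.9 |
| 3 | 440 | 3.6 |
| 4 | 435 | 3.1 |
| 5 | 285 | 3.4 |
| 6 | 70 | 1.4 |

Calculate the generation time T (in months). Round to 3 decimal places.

2.756

lx = nx/n0 = nx/500: 1, 0.95, 0.94, 0.88, 0.87, 0.57, 0.14
lx·mx: 0, 3.61, 3.666, 3.168, 2.697, 1.938, 0.196 → R0 = 15.275
x·lx·mx: 0, 3.61, 7.332, 9.504, 10.788, 9.69, 1.176 → Σ = 42.1
T = 42.1 / 15.275 = 2.756137… → 2.756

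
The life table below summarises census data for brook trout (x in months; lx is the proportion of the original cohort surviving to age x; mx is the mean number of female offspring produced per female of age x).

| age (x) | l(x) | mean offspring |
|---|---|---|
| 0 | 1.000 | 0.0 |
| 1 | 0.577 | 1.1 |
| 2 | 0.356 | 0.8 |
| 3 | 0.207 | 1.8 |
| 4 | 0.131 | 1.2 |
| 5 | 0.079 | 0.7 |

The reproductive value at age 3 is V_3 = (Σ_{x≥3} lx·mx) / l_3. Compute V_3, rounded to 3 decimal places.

2.827

lx·mx for x ≥ 3: 0.3726, 0.1572, 0.0553 → sum = 0.5851
V_3 = 0.5851 / l_3 = 0.5851 / 0.207 = 2.82657… → 2.827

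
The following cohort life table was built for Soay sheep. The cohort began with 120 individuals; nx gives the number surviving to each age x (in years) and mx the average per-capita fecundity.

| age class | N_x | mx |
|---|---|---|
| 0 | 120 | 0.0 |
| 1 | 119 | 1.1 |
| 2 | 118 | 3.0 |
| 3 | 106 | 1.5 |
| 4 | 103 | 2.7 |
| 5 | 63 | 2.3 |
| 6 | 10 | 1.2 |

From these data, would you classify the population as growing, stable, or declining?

lx = nx/n0 = nx/120: 1, 0.99167…, 0.98333…, 0.88333…, 0.85833…, 0.525, 0.08333…
R0 = Σ lx·mx = 0 + 1.090833… + 2.95… + 1.325… + 2.3175… + 1.2075 + 0.1… = 8.990833…
R0 > 1, so the population is growing.

growing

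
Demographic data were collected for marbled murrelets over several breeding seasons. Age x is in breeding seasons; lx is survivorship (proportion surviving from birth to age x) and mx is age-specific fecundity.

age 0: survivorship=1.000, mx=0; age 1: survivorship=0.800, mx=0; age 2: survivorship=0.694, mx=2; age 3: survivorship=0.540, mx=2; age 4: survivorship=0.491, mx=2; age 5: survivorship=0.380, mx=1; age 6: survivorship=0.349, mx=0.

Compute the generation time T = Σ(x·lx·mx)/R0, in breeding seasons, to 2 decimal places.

lx·mx: 0, 0, 1.388, 1.08, 0.982, 0.38, 0 → R0 = 3.83
x·lx·mx: 0, 0, 2.776, 3.24, 3.928, 1.9, 0 → Σ = 11.844
T = 11.844 / 3.83 = 3.092428… → 3.09

3.09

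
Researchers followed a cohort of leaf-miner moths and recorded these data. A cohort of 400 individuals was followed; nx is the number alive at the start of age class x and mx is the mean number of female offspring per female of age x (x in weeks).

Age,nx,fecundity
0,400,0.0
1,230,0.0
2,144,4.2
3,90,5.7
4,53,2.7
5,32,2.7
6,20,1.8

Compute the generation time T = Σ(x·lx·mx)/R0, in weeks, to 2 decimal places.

lx = nx/n0 = nx/400: 1, 0.575, 0.36, 0.225, 0.1325, 0.08, 0.05
lx·mx: 0, 0, 1.512, 1.2825, 0.35775, 0.216, 0.09 → R0 = 3.45825
x·lx·mx: 0, 0, 3.024, 3.8475, 1.431, 1.08, 0.54 → Σ = 9.9225
T = 9.9225 / 3.45825 = 2.869226… → 2.87

2.87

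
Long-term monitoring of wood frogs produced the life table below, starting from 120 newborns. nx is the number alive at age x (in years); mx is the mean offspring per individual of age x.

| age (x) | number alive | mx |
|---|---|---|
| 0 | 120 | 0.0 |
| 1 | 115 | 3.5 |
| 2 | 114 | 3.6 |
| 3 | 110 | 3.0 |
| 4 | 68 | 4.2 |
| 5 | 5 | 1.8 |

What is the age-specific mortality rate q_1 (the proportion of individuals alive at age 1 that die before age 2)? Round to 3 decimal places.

lx = nx/n0 = nx/120: 1, 0.95833…, 0.95, 0.91667…, 0.56667…, 0.04167…
q_1 = (l_1 − l_2) / l_1 = (0.958333… − 0.95) / 0.958333…
     = 0.008333… / 0.958333… = 0.008696… → 0.009

0.009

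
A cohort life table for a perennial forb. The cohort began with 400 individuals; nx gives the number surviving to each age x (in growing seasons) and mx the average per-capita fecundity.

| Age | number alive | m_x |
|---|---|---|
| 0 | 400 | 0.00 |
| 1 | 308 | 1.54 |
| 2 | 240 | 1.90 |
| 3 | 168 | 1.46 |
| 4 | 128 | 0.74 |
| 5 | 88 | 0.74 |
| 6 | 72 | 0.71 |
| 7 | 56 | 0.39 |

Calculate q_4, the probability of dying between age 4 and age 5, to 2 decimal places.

lx = nx/n0 = nx/400: 1, 0.77, 0.6, 0.42, 0.32, 0.22, 0.18, 0.14
q_4 = (l_4 − l_5) / l_4 = (0.32 − 0.22) / 0.32
     = 0.1 / 0.32 = 0.3125 → 0.31

0.31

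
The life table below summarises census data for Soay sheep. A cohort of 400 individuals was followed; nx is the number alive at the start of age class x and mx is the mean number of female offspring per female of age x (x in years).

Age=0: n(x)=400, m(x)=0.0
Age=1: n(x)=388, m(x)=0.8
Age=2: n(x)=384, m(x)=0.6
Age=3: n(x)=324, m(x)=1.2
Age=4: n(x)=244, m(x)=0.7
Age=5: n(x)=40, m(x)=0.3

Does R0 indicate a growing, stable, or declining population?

growing

lx = nx/n0 = nx/400: 1, 0.97, 0.96, 0.81, 0.61, 0.1
R0 = Σ lx·mx = 0 + 0.776 + 0.576 + 0.972 + 0.427 + 0.03 = 2.781
R0 > 1, so the population is growing.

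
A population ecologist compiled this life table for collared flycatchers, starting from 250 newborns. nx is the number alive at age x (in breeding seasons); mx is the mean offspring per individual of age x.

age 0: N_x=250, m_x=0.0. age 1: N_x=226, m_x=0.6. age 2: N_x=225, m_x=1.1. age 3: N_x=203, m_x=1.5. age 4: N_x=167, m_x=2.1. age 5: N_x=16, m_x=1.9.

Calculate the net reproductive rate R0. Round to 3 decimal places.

4.275

lx = nx/n0 = nx/250: 1, 0.904, 0.9, 0.812, 0.668, 0.064
lx·mx by age: 0, 0.5424, 0.99, 1.218, 1.4028, 0.1216
R0 = Σ lx·mx = 4.2748 → 4.275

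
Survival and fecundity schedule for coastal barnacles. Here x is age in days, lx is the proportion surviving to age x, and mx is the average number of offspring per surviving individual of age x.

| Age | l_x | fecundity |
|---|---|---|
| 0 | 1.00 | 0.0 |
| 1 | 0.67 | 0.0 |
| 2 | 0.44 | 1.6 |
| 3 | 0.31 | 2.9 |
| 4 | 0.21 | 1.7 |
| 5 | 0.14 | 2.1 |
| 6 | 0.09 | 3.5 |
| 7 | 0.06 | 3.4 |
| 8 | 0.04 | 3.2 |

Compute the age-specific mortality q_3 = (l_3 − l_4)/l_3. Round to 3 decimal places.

0.323

q_3 = (l_3 − l_4) / l_3 = (0.31 − 0.21) / 0.31
     = 0.1 / 0.31 = 0.322581… → 0.323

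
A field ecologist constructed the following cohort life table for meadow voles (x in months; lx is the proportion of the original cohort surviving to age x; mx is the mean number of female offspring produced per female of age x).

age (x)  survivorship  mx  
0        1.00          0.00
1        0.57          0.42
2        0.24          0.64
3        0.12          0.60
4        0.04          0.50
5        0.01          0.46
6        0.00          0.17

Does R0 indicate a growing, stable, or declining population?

R0 = Σ lx·mx = 0 + 0.2394 + 0.1536 + 0.072 + 0.02 + 0.0046 + 0 = 0.4896
R0 < 1, so the population is declining.

declining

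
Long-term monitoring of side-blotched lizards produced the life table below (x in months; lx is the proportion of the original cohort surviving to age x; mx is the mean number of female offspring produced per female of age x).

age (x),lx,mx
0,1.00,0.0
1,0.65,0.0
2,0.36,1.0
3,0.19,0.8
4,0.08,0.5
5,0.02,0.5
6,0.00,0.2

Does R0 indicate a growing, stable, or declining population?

declining

R0 = Σ lx·mx = 0 + 0 + 0.36 + 0.152 + 0.04 + 0.01 + 0 = 0.562
R0 < 1, so the population is declining.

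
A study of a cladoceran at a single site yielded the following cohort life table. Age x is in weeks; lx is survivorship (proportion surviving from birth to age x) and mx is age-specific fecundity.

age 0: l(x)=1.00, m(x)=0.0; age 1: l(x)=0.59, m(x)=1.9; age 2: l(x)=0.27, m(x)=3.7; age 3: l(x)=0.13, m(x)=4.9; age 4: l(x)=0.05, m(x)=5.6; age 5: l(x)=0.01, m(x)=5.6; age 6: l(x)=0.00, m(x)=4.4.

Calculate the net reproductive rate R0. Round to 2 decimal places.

lx·mx by age: 0, 1.121, 0.999, 0.637, 0.28, 0.056, 0
R0 = Σ lx·mx = 3.093 → 3.09

3.09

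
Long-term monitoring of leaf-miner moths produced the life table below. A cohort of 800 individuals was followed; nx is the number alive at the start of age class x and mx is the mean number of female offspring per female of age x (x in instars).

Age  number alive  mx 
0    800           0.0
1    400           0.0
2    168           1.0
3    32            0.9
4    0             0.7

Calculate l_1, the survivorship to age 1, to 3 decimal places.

l_1 = n_1/n_0 = 400/800 = 0.5 → 0.500

0.500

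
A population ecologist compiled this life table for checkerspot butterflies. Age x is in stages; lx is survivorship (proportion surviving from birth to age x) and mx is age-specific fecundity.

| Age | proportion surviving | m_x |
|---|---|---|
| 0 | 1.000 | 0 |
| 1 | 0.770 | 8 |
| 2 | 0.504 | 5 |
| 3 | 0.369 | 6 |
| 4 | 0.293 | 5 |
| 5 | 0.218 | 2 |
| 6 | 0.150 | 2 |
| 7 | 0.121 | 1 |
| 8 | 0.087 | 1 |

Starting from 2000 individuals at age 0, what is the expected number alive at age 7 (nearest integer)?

Expected survivors = N0 · l_7 = 2000 × 0.121 = 242 → 242

242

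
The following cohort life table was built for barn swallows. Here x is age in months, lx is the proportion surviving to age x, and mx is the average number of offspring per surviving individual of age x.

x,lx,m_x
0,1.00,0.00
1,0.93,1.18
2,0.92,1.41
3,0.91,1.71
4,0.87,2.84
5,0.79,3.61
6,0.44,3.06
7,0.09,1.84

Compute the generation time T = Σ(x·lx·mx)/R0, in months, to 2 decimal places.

lx·mx: 0, 1.0974, 1.2972, 1.5561, 2.4708, 2.8519, 1.3464, 0.1656 → R0 = 10.7854
x·lx·mx: 0, 1.0974, 2.5944, 4.6683, 9.8832, 14.2595, 8.0784, 1.1592 → Σ = 41.7404
T = 41.7404 / 10.7854 = 3.870084… → 3.87

3.87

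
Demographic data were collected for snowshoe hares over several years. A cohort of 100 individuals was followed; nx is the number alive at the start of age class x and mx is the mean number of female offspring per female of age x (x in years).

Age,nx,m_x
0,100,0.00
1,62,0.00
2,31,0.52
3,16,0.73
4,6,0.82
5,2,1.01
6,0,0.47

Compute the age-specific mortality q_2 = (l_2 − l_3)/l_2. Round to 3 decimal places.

0.484

lx = nx/n0 = nx/100: 1, 0.62, 0.31, 0.16, 0.06, 0.02, 0
q_2 = (l_2 − l_3) / l_2 = (0.31 − 0.16) / 0.31
     = 0.15 / 0.31 = 0.483871… → 0.484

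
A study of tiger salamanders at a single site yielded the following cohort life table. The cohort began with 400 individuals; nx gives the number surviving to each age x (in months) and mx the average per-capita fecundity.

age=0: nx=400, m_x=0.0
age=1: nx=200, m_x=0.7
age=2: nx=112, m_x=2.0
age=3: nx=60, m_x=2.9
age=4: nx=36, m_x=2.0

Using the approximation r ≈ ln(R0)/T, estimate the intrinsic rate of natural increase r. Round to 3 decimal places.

lx = nx/n0 = nx/400: 1, 0.5, 0.28, 0.15, 0.09
R0 = Σ lx·mx = 0 + 0.35 + 0.56 + 0.435 + 0.18 = 1.525
Σ x·lx·mx = 3.495; T = 3.495/1.525 = 2.2918…
r ≈ ln(R0)/T = ln(1.525)/2.2918… = 0.18413… → 0.184

0.184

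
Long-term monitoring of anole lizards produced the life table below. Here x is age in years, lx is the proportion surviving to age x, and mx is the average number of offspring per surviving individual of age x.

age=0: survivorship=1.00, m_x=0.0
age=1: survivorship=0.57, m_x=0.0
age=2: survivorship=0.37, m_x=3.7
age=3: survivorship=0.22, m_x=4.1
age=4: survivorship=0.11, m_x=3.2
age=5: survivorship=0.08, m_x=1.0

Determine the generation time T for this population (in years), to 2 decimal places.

2.68

lx·mx: 0, 0, 1.369, 0.902, 0.352, 0.08 → R0 = 2.703
x·lx·mx: 0, 0, 2.738, 2.706, 1.408, 0.4 → Σ = 7.252
T = 7.252 / 2.703 = 2.682945… → 2.68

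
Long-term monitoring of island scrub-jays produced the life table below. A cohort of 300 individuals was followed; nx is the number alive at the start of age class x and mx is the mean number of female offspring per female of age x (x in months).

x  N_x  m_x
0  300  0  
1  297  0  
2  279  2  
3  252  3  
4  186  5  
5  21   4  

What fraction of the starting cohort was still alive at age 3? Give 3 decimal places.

0.840

l_3 = n_3/n_0 = 252/300 = 0.84 → 0.840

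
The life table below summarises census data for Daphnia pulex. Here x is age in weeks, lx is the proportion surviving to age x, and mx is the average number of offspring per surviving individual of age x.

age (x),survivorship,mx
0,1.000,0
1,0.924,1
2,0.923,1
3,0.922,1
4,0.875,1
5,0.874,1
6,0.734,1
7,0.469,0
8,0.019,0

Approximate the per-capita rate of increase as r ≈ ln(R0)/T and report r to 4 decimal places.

R0 = Σ lx·mx = 0 + 0.924 + 0.923 + 0.922 + 0.875 + 0.874 + 0.734 + 0 + 0 = 5.252
Σ x·lx·mx = 17.81; T = 17.81/5.252 = 3.39109…
r ≈ ln(R0)/T = ln(5.252)/3.39109… = 0.489108… → 0.4891

0.4891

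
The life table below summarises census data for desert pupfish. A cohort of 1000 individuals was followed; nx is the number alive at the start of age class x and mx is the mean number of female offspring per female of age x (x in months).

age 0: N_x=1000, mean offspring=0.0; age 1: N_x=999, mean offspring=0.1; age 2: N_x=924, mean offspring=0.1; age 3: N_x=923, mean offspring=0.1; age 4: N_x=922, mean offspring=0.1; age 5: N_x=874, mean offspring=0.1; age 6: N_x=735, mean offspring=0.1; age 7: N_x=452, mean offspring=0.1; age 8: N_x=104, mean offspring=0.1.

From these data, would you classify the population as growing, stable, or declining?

declining

lx = nx/n0 = nx/1000: 1, 0.999, 0.924, 0.923, 0.922, 0.874, 0.735, 0.452, 0.104
R0 = Σ lx·mx = 0 + 0.0999 + 0.0924 + 0.0923 + 0.0922 + 0.0874 + 0.0735 + 0.0452 + 0.0104 = 0.5933
R0 < 1, so the population is declining.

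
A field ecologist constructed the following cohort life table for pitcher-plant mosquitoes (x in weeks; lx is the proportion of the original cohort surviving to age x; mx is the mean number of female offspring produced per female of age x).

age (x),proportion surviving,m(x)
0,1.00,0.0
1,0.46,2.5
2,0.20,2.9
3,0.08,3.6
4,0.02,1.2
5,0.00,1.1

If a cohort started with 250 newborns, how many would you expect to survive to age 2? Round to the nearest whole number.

50

Expected survivors = N0 · l_2 = 250 × 0.20 = 50 → 50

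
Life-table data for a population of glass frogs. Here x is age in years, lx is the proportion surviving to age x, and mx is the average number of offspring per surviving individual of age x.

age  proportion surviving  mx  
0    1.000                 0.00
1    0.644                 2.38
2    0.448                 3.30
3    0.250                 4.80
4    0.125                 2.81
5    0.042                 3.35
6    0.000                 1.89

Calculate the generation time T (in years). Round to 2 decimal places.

lx·mx: 0, 1.53272, 1.4784, 1.2, 0.35125, 0.1407, 0 → R0 = 4.70307
x·lx·mx: 0, 1.53272, 2.9568, 3.6, 1.405, 0.7035, 0 → Σ = 10.19802
T = 10.19802 / 4.70307 = 2.168375… → 2.17

2.17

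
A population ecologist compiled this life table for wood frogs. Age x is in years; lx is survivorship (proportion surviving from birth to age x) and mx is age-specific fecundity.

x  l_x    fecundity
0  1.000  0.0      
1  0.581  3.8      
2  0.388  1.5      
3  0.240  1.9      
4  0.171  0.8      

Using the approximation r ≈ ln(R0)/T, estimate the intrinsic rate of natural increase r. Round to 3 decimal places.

R0 = Σ lx·mx = 0 + 2.2078 + 0.582 + 0.456 + 0.1368 = 3.3826
Σ x·lx·mx = 5.287; T = 5.287/3.3826 = 1.563…
r ≈ ln(R0)/T = ln(3.3826)/1.563… = 0.77968… → 0.780

0.780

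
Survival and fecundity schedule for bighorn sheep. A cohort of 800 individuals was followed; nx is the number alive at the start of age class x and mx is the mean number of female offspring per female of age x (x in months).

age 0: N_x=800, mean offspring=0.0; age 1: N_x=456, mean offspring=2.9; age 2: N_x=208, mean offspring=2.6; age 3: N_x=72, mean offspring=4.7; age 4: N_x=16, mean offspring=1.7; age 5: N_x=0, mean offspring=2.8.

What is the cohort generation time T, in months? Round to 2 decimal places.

1.58

lx = nx/n0 = nx/800: 1, 0.57, 0.26, 0.09, 0.02, 0
lx·mx: 0, 1.653, 0.676, 0.423, 0.034, 0 → R0 = 2.786
x·lx·mx: 0, 1.653, 1.352, 1.269, 0.136, 0 → Σ = 4.41
T = 4.41 / 2.786 = 1.582915… → 1.58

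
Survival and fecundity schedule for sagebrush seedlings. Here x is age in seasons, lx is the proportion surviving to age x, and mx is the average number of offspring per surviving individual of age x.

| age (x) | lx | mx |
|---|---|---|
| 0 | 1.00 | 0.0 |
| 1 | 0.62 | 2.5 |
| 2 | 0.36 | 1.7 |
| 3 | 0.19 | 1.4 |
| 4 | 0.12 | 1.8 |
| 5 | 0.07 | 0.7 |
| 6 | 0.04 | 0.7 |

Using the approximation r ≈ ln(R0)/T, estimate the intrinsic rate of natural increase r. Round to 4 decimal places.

R0 = Σ lx·mx = 0 + 1.55 + 0.612 + 0.266 + 0.216 + 0.049 + 0.028 = 2.721
Σ x·lx·mx = 4.849; T = 4.849/2.721 = 1.78207…
r ≈ ln(R0)/T = ln(2.721)/1.78207… = 0.561707… → 0.5617

0.5617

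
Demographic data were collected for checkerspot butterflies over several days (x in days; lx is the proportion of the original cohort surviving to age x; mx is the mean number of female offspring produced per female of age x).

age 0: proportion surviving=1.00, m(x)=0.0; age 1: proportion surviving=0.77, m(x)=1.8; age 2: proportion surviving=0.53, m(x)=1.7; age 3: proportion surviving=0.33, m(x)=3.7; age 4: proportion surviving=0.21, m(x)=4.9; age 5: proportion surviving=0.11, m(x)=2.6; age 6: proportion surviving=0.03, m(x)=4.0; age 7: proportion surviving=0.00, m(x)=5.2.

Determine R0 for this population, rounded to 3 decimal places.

lx·mx by age: 0, 1.386, 0.901, 1.221, 1.029, 0.286, 0.12, 0
R0 = Σ lx·mx = 4.943 → 4.943

4.943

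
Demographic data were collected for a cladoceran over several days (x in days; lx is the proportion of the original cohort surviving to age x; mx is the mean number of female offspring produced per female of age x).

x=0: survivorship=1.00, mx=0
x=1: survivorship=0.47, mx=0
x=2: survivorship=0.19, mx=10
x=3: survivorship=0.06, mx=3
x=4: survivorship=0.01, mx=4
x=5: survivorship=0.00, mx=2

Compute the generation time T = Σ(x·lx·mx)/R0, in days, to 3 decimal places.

2.123

lx·mx: 0, 0, 1.9, 0.18, 0.04, 0 → R0 = 2.12
x·lx·mx: 0, 0, 3.8, 0.54, 0.16, 0 → Σ = 4.5
T = 4.5 / 2.12 = 2.122642… → 2.123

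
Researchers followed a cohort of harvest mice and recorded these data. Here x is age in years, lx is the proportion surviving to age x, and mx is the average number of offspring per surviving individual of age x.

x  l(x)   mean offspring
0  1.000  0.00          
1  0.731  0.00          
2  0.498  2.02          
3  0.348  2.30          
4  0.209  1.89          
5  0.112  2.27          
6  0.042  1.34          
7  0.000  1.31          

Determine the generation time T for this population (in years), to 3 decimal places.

lx·mx: 0, 0, 1.00596, 0.8004, 0.39501, 0.25424, 0.05628, 0 → R0 = 2.51189
x·lx·mx: 0, 0, 2.01192, 2.4012, 1.58004, 1.2712, 0.33768, 0 → Σ = 7.60204
T = 7.60204 / 2.51189 = 3.026422… → 3.026

3.026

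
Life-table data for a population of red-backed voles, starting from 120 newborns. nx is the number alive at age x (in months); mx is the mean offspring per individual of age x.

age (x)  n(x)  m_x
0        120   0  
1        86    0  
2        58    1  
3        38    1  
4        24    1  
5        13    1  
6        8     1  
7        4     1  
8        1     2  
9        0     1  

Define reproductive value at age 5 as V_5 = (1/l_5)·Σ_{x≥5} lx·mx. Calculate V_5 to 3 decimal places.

2.077

lx = nx/n0 = nx/120: 1, 0.71667…, 0.48333…, 0.31667…, 0.2, 0.10833…, 0.06667…, 0.03333…, 0.00833…, 0
lx·mx for x ≥ 5: 0.108333…, 0.066667…, 0.033333…, 0.016667…, 0 → sum = 0.225…
V_5 = 0.225… / l_5 = 0.225… / 0.108333… = 2.076923… → 2.077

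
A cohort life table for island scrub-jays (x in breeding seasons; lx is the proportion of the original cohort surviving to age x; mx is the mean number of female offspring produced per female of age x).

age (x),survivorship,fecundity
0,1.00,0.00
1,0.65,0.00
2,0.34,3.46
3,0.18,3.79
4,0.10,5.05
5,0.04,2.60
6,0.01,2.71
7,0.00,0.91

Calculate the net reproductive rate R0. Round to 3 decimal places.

lx·mx by age: 0, 0, 1.1764, 0.6822, 0.505, 0.104, 0.0271, 0
R0 = Σ lx·mx = 2.4947 → 2.495

2.495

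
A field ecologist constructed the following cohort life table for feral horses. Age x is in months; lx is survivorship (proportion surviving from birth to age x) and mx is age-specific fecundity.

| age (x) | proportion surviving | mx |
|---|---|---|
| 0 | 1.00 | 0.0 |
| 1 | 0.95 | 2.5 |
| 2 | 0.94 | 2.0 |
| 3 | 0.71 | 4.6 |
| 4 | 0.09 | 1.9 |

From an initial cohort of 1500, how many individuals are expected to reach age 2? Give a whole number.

1410

Expected survivors = N0 · l_2 = 1500 × 0.94 = 1410 → 1410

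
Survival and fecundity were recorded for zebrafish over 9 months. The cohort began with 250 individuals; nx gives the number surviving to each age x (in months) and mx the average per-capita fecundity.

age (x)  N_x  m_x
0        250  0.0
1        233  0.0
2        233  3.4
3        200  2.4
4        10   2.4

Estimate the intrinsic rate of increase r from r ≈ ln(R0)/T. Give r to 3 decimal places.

lx = nx/n0 = nx/250: 1, 0.932, 0.932, 0.8, 0.04
R0 = Σ lx·mx = 0 + 0 + 3.1688 + 1.92 + 0.096 = 5.1848
Σ x·lx·mx = 12.4816; T = 12.4816/5.1848 = 2.40734…
r ≈ ln(R0)/T = ln(5.1848)/2.40734… = 0.68363… → 0.684

0.684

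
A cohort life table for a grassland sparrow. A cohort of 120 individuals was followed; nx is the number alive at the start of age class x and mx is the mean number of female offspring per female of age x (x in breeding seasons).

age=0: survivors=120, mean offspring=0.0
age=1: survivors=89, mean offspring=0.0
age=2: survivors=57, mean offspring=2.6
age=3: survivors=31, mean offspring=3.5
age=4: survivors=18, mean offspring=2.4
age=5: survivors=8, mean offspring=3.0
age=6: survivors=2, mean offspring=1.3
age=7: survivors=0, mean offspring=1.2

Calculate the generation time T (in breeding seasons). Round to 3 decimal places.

2.849

lx = nx/n0 = nx/120: 1, 0.74167…, 0.475, 0.25833…, 0.15, 0.06667…, 0.01667…, 0
lx·mx: 0, 0, 1.235, 0.904167…, 0.36, 0.2…, 0.021667…, 0 → R0 = 2.720833…
x·lx·mx: 0, 0, 2.47, 2.7125…, 1.44, 1…, 0.13…, 0 → Σ = 7.7525…
T = 7.7525… / 2.720833… = 2.849311… → 2.849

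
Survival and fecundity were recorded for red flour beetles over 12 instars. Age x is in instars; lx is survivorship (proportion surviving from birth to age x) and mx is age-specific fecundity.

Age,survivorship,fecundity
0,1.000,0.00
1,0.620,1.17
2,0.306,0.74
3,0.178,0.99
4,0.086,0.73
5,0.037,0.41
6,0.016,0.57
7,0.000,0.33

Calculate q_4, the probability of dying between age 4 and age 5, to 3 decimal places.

0.570

q_4 = (l_4 − l_5) / l_4 = (0.086 − 0.037) / 0.086
     = 0.049 / 0.086 = 0.569767… → 0.570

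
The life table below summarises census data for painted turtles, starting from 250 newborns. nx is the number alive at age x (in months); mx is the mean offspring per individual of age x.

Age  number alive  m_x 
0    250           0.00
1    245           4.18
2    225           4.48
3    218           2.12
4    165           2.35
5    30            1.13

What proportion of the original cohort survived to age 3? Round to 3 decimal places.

0.872

l_3 = n_3/n_0 = 218/250 = 0.872 → 0.872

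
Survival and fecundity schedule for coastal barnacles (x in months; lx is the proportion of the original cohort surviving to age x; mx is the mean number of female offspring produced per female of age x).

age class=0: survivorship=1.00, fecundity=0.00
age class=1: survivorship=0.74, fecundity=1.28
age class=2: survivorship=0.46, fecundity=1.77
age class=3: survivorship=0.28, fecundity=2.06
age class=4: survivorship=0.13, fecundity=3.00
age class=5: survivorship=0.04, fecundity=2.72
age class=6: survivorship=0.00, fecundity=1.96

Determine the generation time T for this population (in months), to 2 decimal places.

2.26

lx·mx: 0, 0.9472, 0.8142, 0.5768, 0.39, 0.1088, 0 → R0 = 2.837
x·lx·mx: 0, 0.9472, 1.6284, 1.7304, 1.56, 0.544, 0 → Σ = 6.41
T = 6.41 / 2.837 = 2.259429… → 2.26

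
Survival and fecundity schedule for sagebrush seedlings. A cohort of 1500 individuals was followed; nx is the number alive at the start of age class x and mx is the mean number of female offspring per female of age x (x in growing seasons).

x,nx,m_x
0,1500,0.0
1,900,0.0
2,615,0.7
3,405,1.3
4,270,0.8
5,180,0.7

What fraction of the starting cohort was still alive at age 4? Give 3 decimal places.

l_4 = n_4/n_0 = 270/1500 = 0.18 → 0.180

0.180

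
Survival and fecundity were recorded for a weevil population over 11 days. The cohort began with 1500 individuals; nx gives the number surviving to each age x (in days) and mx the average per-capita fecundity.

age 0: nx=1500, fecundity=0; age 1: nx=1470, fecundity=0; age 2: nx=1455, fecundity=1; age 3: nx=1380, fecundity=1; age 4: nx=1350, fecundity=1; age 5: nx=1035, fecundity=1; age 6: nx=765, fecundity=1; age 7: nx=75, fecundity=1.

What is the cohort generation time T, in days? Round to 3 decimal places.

lx = nx/n0 = nx/1500: 1, 0.98, 0.97, 0.92, 0.9, 0.69, 0.51, 0.05
lx·mx: 0, 0, 0.97, 0.92, 0.9, 0.69, 0.51, 0.05 → R0 = 4.04
x·lx·mx: 0, 0, 1.94, 2.76, 3.6, 3.45, 3.06, 0.35 → Σ = 15.16
T = 15.16 / 4.04 = 3.752475… → 3.752

3.752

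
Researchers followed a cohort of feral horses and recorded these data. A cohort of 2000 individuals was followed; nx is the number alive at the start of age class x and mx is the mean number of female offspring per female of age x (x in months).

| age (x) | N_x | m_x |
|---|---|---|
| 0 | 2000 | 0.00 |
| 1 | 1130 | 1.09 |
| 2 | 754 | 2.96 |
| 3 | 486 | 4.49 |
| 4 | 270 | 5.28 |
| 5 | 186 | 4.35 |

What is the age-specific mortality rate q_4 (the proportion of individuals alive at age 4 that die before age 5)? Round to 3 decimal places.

0.311

lx = nx/n0 = nx/2000: 1, 0.565, 0.377, 0.243, 0.135, 0.093
q_4 = (l_4 − l_5) / l_4 = (0.135 − 0.093) / 0.135
     = 0.042 / 0.135 = 0.311111… → 0.311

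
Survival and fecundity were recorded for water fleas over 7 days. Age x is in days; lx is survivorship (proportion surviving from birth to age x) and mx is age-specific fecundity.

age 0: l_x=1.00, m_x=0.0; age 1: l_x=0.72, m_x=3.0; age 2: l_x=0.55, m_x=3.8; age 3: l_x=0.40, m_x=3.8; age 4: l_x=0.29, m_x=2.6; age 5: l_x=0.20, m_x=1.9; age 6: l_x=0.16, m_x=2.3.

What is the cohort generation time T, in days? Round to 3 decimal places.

lx·mx: 0, 2.16, 2.09, 1.52, 0.754, 0.38, 0.368 → R0 = 7.272
x·lx·mx: 0, 2.16, 4.18, 4.56, 3.016, 1.9, 2.208 → Σ = 18.024
T = 18.024 / 7.272 = 2.478548… → 2.479

2.479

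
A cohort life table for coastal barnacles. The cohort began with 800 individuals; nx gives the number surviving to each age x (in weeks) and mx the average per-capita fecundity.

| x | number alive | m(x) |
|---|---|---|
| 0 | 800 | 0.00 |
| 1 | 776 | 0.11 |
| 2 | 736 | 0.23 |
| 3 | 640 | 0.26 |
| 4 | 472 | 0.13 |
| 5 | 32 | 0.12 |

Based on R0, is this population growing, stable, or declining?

lx = nx/n0 = nx/800: 1, 0.97, 0.92, 0.8, 0.59, 0.04
R0 = Σ lx·mx = 0 + 0.1067 + 0.2116 + 0.208 + 0.0767 + 0.0048 = 0.6078
R0 < 1, so the population is declining.

declining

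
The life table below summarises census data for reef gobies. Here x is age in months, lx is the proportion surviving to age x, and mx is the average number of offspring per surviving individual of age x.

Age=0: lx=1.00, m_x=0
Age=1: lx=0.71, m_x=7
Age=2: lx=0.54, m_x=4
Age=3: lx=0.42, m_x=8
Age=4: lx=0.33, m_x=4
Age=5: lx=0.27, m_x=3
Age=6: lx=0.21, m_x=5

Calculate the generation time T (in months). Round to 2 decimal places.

2.56

lx·mx: 0, 4.97, 2.16, 3.36, 1.32, 0.81, 1.05 → R0 = 13.67
x·lx·mx: 0, 4.97, 4.32, 10.08, 5.28, 4.05, 6.3 → Σ = 35
T = 35 / 13.67 = 2.560351… → 2.56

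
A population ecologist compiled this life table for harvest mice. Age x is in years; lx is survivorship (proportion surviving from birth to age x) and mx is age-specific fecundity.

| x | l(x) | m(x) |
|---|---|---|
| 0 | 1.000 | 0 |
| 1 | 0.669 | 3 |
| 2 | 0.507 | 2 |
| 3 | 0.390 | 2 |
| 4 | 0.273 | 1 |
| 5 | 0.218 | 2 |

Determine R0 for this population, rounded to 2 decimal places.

lx·mx by age: 0, 2.007, 1.014, 0.78, 0.273, 0.436
R0 = Σ lx·mx = 4.51 → 4.51

4.51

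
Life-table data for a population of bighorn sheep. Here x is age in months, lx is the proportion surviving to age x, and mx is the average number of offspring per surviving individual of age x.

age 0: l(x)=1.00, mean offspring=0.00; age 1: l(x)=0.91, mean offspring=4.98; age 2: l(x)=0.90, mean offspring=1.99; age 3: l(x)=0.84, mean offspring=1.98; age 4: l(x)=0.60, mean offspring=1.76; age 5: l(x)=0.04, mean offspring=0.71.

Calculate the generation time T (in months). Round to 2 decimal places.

1.93

lx·mx: 0, 4.5318, 1.791, 1.6632, 1.056, 0.0284 → R0 = 9.0704
x·lx·mx: 0, 4.5318, 3.582, 4.9896, 4.224, 0.142 → Σ = 17.4694
T = 17.4694 / 9.0704 = 1.925979… → 1.93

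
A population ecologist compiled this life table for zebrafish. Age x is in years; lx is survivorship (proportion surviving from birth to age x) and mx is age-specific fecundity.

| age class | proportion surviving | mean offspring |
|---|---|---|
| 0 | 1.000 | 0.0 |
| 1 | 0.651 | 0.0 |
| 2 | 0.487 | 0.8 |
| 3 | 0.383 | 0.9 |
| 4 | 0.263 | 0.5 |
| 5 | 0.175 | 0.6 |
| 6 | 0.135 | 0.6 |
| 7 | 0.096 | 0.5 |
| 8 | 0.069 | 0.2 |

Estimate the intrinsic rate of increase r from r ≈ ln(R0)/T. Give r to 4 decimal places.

0.0316

R0 = Σ lx·mx = 0 + 0 + 0.3896 + 0.3447 + 0.1315 + 0.105 + 0.081 + 0.048 + 0.0138 = 1.1136
Σ x·lx·mx = 3.7967; T = 3.7967/1.1136 = 3.40939…
r ≈ ln(R0)/T = ln(1.1136)/3.40939… = 0.031559… → 0.0316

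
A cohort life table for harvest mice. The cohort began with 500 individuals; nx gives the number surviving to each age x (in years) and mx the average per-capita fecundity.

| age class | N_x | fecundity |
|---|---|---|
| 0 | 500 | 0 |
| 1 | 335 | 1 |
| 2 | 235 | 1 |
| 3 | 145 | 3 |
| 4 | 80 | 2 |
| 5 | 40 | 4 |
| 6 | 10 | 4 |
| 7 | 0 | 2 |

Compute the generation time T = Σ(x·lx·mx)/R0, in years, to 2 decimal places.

lx = nx/n0 = nx/500: 1, 0.67, 0.47, 0.29, 0.16, 0.08, 0.02, 0
lx·mx: 0, 0.67, 0.47, 0.87, 0.32, 0.32, 0.08, 0 → R0 = 2.73
x·lx·mx: 0, 0.67, 0.94, 2.61, 1.28, 1.6, 0.48, 0 → Σ = 7.58
T = 7.58 / 2.73 = 2.776557… → 2.78

2.78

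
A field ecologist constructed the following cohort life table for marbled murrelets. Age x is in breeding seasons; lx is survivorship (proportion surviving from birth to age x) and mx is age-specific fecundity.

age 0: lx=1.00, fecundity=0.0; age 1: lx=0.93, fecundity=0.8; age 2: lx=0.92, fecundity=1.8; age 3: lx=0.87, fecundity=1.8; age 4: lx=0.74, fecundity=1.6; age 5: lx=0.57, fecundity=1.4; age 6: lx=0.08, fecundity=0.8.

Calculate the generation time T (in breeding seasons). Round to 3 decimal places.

2.971

lx·mx: 0, 0.744, 1.656, 1.566, 1.184, 0.798, 0.064 → R0 = 6.012
x·lx·mx: 0, 0.744, 3.312, 4.698, 4.736, 3.99, 0.384 → Σ = 17.864
T = 17.864 / 6.012 = 2.971391… → 2.971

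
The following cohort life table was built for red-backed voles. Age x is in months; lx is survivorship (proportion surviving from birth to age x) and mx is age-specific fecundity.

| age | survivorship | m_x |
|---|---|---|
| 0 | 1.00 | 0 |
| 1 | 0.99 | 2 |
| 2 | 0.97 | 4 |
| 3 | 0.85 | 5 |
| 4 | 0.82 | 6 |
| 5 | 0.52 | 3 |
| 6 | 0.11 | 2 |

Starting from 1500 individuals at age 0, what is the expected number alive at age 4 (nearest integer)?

1230

Expected survivors = N0 · l_4 = 1500 × 0.82 = 1230 → 1230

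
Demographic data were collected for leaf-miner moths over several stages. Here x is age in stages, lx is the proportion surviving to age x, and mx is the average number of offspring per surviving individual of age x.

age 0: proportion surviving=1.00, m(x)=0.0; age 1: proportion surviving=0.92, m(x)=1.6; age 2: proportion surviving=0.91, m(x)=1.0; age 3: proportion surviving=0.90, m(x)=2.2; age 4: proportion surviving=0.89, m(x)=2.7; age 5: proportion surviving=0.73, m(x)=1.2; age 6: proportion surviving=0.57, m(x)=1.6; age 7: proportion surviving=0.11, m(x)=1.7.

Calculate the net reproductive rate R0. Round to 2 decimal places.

lx·mx by age: 0, 1.472, 0.91, 1.98, 2.403, 0.876, 0.912, 0.187
R0 = Σ lx·mx = 8.74 → 8.74

8.74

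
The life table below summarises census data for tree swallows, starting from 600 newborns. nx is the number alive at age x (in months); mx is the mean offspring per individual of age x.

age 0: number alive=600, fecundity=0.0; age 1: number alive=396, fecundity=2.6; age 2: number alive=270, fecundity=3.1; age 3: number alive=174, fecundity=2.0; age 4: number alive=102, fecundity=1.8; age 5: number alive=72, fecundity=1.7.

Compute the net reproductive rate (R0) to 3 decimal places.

lx = nx/n0 = nx/600: 1, 0.66, 0.45, 0.29, 0.17, 0.12
lx·mx by age: 0, 1.716, 1.395, 0.58, 0.306, 0.204
R0 = Σ lx·mx = 4.201 → 4.201

4.201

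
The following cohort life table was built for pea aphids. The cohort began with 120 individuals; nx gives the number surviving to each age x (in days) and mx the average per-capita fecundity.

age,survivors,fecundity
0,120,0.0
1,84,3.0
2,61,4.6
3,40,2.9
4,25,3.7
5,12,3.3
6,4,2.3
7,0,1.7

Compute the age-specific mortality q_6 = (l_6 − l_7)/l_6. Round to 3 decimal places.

lx = nx/n0 = nx/120: 1, 0.7, 0.50833…, 0.33333…, 0.20833…, 0.1, 0.03333…, 0
q_6 = (l_6 − l_7) / l_6 = (0.033333… − 0) / 0.033333…
     = 0.033333… / 0.033333… = 1 → 1.000

1.000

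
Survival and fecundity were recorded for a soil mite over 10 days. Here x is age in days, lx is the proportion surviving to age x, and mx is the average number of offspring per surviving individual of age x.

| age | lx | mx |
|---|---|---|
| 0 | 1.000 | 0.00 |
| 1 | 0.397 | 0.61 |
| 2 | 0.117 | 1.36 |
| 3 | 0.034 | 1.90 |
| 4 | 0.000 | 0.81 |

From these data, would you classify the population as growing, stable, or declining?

R0 = Σ lx·mx = 0 + 0.24217 + 0.15912 + 0.0646 + 0 = 0.46589
R0 < 1, so the population is declining.

declining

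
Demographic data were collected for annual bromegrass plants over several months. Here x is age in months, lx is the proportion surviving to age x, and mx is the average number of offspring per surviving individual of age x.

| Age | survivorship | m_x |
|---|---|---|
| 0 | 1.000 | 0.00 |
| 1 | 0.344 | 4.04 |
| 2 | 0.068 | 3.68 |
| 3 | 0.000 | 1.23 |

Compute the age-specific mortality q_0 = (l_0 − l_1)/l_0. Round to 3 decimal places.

0.656

q_0 = (l_0 − l_1) / l_0 = (1 − 0.344) / 1
     = 0.656 / 1 = 0.656 → 0.656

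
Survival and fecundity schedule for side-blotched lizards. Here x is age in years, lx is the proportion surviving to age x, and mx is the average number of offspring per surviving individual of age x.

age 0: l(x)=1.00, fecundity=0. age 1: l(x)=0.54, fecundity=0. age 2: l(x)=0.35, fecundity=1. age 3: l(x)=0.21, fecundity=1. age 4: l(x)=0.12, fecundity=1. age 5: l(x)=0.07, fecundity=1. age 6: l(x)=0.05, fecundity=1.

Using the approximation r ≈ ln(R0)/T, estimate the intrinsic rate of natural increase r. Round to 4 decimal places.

-0.0726

R0 = Σ lx·mx = 0 + 0 + 0.35 + 0.21 + 0.12 + 0.07 + 0.05 = 0.8
Σ x·lx·mx = 2.46; T = 2.46/0.8 = 3.075
r ≈ ln(R0)/T = ln(0.8)/3.075 = -0.072567… → -0.0726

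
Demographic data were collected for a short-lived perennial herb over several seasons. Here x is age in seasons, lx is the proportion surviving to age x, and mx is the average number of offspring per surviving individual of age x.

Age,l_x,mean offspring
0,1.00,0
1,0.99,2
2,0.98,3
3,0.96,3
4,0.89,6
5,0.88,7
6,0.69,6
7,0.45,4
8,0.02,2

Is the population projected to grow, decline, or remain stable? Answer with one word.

growing

R0 = Σ lx·mx = 0 + 1.98 + 2.94 + 2.88 + 5.34 + 6.16 + 4.14 + 1.8 + 0.04 = 25.28
R0 > 1, so the population is growing.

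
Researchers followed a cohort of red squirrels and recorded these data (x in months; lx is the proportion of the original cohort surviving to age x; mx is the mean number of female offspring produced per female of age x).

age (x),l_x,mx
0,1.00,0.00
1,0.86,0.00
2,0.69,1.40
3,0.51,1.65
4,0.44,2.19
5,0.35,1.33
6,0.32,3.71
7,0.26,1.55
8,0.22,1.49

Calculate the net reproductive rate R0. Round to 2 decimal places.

lx·mx by age: 0, 0, 0.966, 0.8415, 0.9636, 0.4655, 1.1872, 0.403, 0.3278
R0 = Σ lx·mx = 5.1546 → 5.15

5.15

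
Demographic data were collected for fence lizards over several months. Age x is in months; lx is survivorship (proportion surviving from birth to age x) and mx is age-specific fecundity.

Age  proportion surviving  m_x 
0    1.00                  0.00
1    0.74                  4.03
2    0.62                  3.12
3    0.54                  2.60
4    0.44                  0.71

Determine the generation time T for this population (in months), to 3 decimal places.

lx·mx: 0, 2.9822, 1.9344, 1.404, 0.3124 → R0 = 6.633
x·lx·mx: 0, 2.9822, 3.8688, 4.212, 1.2496 → Σ = 12.3126
T = 12.3126 / 6.633 = 1.856264… → 1.856

1.856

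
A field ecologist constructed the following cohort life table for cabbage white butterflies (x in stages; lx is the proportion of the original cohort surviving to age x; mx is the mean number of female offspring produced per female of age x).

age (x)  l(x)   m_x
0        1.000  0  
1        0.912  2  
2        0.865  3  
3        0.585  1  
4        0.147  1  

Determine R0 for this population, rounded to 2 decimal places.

lx·mx by age: 0, 1.824, 2.595, 0.585, 0.147
R0 = Σ lx·mx = 5.151 → 5.15

5.15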